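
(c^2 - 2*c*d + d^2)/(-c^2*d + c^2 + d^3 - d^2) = (-c + d)/(c*d - c + d^2 - d)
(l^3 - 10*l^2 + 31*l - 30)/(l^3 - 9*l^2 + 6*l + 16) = (l^2 - 8*l + 15)/(l^2 - 7*l - 8)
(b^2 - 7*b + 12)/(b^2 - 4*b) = (b - 3)/b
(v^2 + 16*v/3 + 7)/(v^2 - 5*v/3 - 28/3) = (v + 3)/(v - 4)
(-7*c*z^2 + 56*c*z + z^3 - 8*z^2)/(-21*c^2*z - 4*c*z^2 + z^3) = (z - 8)/(3*c + z)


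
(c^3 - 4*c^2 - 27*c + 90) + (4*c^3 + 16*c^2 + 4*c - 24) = 5*c^3 + 12*c^2 - 23*c + 66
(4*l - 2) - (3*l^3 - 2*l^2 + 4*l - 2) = -3*l^3 + 2*l^2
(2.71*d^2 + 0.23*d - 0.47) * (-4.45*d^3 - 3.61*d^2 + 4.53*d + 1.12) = -12.0595*d^5 - 10.8066*d^4 + 13.5375*d^3 + 5.7738*d^2 - 1.8715*d - 0.5264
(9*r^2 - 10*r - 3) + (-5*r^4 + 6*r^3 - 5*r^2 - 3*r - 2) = -5*r^4 + 6*r^3 + 4*r^2 - 13*r - 5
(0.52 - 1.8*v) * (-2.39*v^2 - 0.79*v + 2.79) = 4.302*v^3 + 0.1792*v^2 - 5.4328*v + 1.4508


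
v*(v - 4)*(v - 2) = v^3 - 6*v^2 + 8*v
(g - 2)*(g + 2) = g^2 - 4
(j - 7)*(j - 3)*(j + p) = j^3 + j^2*p - 10*j^2 - 10*j*p + 21*j + 21*p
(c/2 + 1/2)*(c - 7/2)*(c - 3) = c^3/2 - 11*c^2/4 + 2*c + 21/4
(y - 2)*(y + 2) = y^2 - 4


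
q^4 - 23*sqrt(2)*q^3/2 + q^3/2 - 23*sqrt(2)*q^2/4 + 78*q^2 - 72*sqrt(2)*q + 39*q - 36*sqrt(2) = (q + 1/2)*(q - 6*sqrt(2))*(q - 4*sqrt(2))*(q - 3*sqrt(2)/2)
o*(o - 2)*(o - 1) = o^3 - 3*o^2 + 2*o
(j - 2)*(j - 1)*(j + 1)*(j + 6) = j^4 + 4*j^3 - 13*j^2 - 4*j + 12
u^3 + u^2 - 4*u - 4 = (u - 2)*(u + 1)*(u + 2)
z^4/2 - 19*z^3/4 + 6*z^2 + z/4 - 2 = (z/2 + 1/4)*(z - 8)*(z - 1)^2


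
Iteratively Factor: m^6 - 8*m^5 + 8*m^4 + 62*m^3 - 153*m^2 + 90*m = (m)*(m^5 - 8*m^4 + 8*m^3 + 62*m^2 - 153*m + 90) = m*(m - 5)*(m^4 - 3*m^3 - 7*m^2 + 27*m - 18) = m*(m - 5)*(m - 3)*(m^3 - 7*m + 6) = m*(m - 5)*(m - 3)*(m - 2)*(m^2 + 2*m - 3) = m*(m - 5)*(m - 3)*(m - 2)*(m + 3)*(m - 1)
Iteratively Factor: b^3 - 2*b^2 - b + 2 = (b + 1)*(b^2 - 3*b + 2) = (b - 2)*(b + 1)*(b - 1)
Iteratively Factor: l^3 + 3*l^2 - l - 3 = (l - 1)*(l^2 + 4*l + 3) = (l - 1)*(l + 3)*(l + 1)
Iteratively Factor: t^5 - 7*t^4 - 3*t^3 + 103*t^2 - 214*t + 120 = (t - 3)*(t^4 - 4*t^3 - 15*t^2 + 58*t - 40) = (t - 3)*(t + 4)*(t^3 - 8*t^2 + 17*t - 10) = (t - 3)*(t - 2)*(t + 4)*(t^2 - 6*t + 5) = (t - 3)*(t - 2)*(t - 1)*(t + 4)*(t - 5)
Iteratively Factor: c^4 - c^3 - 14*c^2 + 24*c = (c + 4)*(c^3 - 5*c^2 + 6*c) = (c - 3)*(c + 4)*(c^2 - 2*c) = c*(c - 3)*(c + 4)*(c - 2)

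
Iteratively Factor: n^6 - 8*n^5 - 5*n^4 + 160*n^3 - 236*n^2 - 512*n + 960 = (n - 3)*(n^5 - 5*n^4 - 20*n^3 + 100*n^2 + 64*n - 320) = (n - 3)*(n + 4)*(n^4 - 9*n^3 + 16*n^2 + 36*n - 80) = (n - 5)*(n - 3)*(n + 4)*(n^3 - 4*n^2 - 4*n + 16) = (n - 5)*(n - 4)*(n - 3)*(n + 4)*(n^2 - 4) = (n - 5)*(n - 4)*(n - 3)*(n - 2)*(n + 4)*(n + 2)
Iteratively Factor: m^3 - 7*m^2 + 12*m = (m - 4)*(m^2 - 3*m) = (m - 4)*(m - 3)*(m)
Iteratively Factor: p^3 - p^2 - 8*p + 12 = (p + 3)*(p^2 - 4*p + 4) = (p - 2)*(p + 3)*(p - 2)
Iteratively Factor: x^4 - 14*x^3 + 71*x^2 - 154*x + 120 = (x - 2)*(x^3 - 12*x^2 + 47*x - 60) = (x - 5)*(x - 2)*(x^2 - 7*x + 12) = (x - 5)*(x - 3)*(x - 2)*(x - 4)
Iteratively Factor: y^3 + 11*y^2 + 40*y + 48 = (y + 3)*(y^2 + 8*y + 16) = (y + 3)*(y + 4)*(y + 4)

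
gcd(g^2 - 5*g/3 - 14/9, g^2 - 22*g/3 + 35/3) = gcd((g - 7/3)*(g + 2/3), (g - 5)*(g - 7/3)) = g - 7/3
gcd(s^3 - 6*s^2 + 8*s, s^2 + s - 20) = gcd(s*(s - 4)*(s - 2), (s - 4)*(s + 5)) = s - 4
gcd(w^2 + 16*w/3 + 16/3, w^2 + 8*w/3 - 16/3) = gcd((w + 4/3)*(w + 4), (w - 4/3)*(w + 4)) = w + 4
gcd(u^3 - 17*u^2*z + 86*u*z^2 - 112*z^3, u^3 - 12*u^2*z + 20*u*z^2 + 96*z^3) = -u + 8*z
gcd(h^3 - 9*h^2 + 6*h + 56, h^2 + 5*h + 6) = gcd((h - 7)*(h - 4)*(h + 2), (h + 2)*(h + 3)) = h + 2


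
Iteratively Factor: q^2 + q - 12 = (q - 3)*(q + 4)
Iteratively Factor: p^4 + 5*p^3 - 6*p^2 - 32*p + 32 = (p + 4)*(p^3 + p^2 - 10*p + 8) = (p - 2)*(p + 4)*(p^2 + 3*p - 4) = (p - 2)*(p + 4)^2*(p - 1)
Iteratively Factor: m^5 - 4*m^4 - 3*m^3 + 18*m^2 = (m)*(m^4 - 4*m^3 - 3*m^2 + 18*m) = m*(m - 3)*(m^3 - m^2 - 6*m) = m^2*(m - 3)*(m^2 - m - 6) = m^2*(m - 3)*(m + 2)*(m - 3)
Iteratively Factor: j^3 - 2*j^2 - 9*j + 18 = (j - 2)*(j^2 - 9) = (j - 3)*(j - 2)*(j + 3)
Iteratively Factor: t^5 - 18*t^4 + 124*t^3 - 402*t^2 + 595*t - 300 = (t - 1)*(t^4 - 17*t^3 + 107*t^2 - 295*t + 300) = (t - 5)*(t - 1)*(t^3 - 12*t^2 + 47*t - 60) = (t - 5)^2*(t - 1)*(t^2 - 7*t + 12) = (t - 5)^2*(t - 3)*(t - 1)*(t - 4)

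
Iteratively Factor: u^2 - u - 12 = (u - 4)*(u + 3)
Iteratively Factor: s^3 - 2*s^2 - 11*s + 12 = (s - 4)*(s^2 + 2*s - 3) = (s - 4)*(s - 1)*(s + 3)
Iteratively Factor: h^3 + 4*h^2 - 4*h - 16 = (h + 2)*(h^2 + 2*h - 8) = (h + 2)*(h + 4)*(h - 2)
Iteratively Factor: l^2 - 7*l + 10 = (l - 5)*(l - 2)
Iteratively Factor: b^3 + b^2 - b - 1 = (b + 1)*(b^2 - 1) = (b - 1)*(b + 1)*(b + 1)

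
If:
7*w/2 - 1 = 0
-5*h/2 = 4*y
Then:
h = -8*y/5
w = 2/7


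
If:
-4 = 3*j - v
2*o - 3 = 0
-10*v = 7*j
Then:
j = -40/37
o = 3/2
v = 28/37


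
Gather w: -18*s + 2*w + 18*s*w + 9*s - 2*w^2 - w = -9*s - 2*w^2 + w*(18*s + 1)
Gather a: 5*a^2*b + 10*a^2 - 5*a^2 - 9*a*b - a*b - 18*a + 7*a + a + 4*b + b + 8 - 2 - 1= a^2*(5*b + 5) + a*(-10*b - 10) + 5*b + 5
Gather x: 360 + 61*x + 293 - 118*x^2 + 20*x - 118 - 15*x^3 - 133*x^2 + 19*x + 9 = -15*x^3 - 251*x^2 + 100*x + 544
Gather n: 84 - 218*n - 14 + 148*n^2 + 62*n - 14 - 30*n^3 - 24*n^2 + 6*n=-30*n^3 + 124*n^2 - 150*n + 56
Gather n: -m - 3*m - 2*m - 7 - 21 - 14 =-6*m - 42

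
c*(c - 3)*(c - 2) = c^3 - 5*c^2 + 6*c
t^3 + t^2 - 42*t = t*(t - 6)*(t + 7)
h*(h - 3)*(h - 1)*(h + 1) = h^4 - 3*h^3 - h^2 + 3*h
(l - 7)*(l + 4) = l^2 - 3*l - 28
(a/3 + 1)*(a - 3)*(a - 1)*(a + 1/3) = a^4/3 - 2*a^3/9 - 28*a^2/9 + 2*a + 1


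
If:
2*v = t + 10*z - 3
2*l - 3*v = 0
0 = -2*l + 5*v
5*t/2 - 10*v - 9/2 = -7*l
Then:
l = 0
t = 9/5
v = 0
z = 3/25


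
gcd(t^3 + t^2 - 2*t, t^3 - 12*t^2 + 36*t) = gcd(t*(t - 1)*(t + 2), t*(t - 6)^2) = t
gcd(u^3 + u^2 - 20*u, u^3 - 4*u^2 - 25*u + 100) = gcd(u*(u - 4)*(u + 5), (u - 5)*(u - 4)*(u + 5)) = u^2 + u - 20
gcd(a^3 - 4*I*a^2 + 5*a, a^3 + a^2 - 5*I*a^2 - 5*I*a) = a^2 - 5*I*a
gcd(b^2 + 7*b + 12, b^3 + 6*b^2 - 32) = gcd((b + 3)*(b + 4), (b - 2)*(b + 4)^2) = b + 4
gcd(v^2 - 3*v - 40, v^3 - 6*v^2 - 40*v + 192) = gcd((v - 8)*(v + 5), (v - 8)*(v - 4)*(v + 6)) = v - 8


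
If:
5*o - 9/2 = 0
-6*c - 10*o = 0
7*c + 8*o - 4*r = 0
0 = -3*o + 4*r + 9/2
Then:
No Solution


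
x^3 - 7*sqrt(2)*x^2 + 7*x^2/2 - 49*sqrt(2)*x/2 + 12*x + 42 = (x + 7/2)*(x - 6*sqrt(2))*(x - sqrt(2))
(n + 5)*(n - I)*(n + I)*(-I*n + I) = -I*n^4 - 4*I*n^3 + 4*I*n^2 - 4*I*n + 5*I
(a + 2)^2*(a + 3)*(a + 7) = a^4 + 14*a^3 + 65*a^2 + 124*a + 84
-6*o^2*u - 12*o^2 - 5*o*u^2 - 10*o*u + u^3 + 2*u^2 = (-6*o + u)*(o + u)*(u + 2)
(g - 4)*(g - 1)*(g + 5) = g^3 - 21*g + 20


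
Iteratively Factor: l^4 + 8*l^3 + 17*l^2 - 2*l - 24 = (l + 3)*(l^3 + 5*l^2 + 2*l - 8) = (l - 1)*(l + 3)*(l^2 + 6*l + 8) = (l - 1)*(l + 2)*(l + 3)*(l + 4)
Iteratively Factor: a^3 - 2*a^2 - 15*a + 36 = (a - 3)*(a^2 + a - 12) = (a - 3)^2*(a + 4)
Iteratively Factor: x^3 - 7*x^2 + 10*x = (x - 5)*(x^2 - 2*x) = x*(x - 5)*(x - 2)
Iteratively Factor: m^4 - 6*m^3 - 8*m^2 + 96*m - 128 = (m - 4)*(m^3 - 2*m^2 - 16*m + 32) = (m - 4)^2*(m^2 + 2*m - 8) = (m - 4)^2*(m + 4)*(m - 2)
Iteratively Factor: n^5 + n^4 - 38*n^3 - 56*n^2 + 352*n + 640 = (n + 4)*(n^4 - 3*n^3 - 26*n^2 + 48*n + 160) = (n - 5)*(n + 4)*(n^3 + 2*n^2 - 16*n - 32) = (n - 5)*(n - 4)*(n + 4)*(n^2 + 6*n + 8) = (n - 5)*(n - 4)*(n + 2)*(n + 4)*(n + 4)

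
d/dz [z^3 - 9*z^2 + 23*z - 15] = 3*z^2 - 18*z + 23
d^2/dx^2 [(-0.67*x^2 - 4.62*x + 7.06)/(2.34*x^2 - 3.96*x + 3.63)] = (3.5527136788005e-15*x^4 - 63.01152*x^3 + 266.0931*x^2 - 157.06548*x - 48.99411)/(12.812904*x^6 - 65.050128*x^5 + 169.714116*x^4 - 263.921328*x^3 + 263.274462*x^2 - 156.541572*x + 47.832147)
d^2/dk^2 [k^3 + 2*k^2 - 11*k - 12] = 6*k + 4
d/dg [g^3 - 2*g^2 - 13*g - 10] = 3*g^2 - 4*g - 13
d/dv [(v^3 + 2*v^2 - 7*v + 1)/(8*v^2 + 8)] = (v^4 + 10*v^2 + 2*v - 7)/(8*(v^4 + 2*v^2 + 1))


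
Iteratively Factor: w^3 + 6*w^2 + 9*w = (w)*(w^2 + 6*w + 9) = w*(w + 3)*(w + 3)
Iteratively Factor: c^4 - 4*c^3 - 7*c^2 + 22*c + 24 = (c - 4)*(c^3 - 7*c - 6) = (c - 4)*(c - 3)*(c^2 + 3*c + 2) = (c - 4)*(c - 3)*(c + 1)*(c + 2)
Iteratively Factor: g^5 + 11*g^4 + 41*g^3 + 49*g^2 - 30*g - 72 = (g + 2)*(g^4 + 9*g^3 + 23*g^2 + 3*g - 36) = (g + 2)*(g + 3)*(g^3 + 6*g^2 + 5*g - 12) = (g - 1)*(g + 2)*(g + 3)*(g^2 + 7*g + 12) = (g - 1)*(g + 2)*(g + 3)*(g + 4)*(g + 3)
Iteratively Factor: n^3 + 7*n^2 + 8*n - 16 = (n - 1)*(n^2 + 8*n + 16) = (n - 1)*(n + 4)*(n + 4)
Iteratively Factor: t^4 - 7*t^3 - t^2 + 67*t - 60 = (t - 5)*(t^3 - 2*t^2 - 11*t + 12) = (t - 5)*(t + 3)*(t^2 - 5*t + 4) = (t - 5)*(t - 1)*(t + 3)*(t - 4)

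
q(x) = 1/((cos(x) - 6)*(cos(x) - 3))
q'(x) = sin(x)/((cos(x) - 6)*(cos(x) - 3)^2) + sin(x)/((cos(x) - 6)^2*(cos(x) - 3))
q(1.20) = 0.07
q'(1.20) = -0.03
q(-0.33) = 0.10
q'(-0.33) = 0.02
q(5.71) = 0.09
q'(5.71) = 0.03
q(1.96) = 0.05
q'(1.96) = -0.02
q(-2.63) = 0.04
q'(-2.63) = 0.01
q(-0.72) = 0.08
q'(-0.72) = 0.04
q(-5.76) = 0.09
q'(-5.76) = -0.03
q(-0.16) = 0.10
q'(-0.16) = 0.01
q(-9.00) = 0.04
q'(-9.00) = 0.01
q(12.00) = 0.09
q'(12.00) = 0.03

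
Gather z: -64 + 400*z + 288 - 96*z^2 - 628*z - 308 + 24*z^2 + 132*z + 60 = -72*z^2 - 96*z - 24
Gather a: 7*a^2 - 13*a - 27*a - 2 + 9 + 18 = 7*a^2 - 40*a + 25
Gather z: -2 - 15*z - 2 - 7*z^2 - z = -7*z^2 - 16*z - 4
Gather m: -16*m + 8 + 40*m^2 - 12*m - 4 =40*m^2 - 28*m + 4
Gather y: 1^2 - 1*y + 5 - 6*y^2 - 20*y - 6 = -6*y^2 - 21*y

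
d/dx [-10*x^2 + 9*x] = 9 - 20*x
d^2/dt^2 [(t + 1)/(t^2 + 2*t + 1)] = 2/(t^3 + 3*t^2 + 3*t + 1)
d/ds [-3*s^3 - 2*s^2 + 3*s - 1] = -9*s^2 - 4*s + 3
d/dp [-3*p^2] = -6*p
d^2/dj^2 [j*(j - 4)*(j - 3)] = 6*j - 14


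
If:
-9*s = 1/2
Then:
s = -1/18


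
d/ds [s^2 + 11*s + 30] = 2*s + 11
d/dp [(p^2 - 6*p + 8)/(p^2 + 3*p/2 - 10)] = 6*(5*p^2 - 24*p + 32)/(4*p^4 + 12*p^3 - 71*p^2 - 120*p + 400)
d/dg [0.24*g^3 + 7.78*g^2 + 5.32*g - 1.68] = 0.72*g^2 + 15.56*g + 5.32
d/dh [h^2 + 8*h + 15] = 2*h + 8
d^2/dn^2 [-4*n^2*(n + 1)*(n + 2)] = -48*n^2 - 72*n - 16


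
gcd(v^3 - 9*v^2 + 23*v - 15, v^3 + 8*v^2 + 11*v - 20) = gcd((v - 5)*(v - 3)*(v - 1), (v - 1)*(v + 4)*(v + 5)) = v - 1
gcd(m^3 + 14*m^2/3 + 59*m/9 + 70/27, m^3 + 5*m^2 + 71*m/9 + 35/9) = m^2 + 4*m + 35/9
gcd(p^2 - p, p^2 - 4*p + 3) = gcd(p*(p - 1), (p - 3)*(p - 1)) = p - 1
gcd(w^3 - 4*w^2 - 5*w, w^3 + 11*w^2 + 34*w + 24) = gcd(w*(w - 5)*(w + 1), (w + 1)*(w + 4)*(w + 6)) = w + 1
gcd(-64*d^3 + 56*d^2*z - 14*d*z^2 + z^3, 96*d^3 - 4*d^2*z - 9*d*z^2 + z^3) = 32*d^2 - 12*d*z + z^2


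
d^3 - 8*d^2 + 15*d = d*(d - 5)*(d - 3)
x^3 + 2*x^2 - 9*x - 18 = (x - 3)*(x + 2)*(x + 3)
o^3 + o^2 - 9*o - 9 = (o - 3)*(o + 1)*(o + 3)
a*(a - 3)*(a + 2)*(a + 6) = a^4 + 5*a^3 - 12*a^2 - 36*a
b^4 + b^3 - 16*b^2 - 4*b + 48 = (b - 3)*(b - 2)*(b + 2)*(b + 4)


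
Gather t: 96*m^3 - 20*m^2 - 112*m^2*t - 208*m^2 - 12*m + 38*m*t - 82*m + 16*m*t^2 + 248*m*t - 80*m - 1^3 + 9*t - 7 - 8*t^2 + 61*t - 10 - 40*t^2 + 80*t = 96*m^3 - 228*m^2 - 174*m + t^2*(16*m - 48) + t*(-112*m^2 + 286*m + 150) - 18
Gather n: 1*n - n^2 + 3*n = -n^2 + 4*n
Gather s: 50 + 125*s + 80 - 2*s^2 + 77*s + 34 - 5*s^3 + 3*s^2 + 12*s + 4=-5*s^3 + s^2 + 214*s + 168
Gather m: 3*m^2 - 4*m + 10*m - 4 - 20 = 3*m^2 + 6*m - 24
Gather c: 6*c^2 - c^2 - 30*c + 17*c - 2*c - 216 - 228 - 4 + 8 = 5*c^2 - 15*c - 440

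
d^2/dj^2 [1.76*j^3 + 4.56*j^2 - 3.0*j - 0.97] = 10.56*j + 9.12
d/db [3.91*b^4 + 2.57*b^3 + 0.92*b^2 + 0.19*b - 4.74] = 15.64*b^3 + 7.71*b^2 + 1.84*b + 0.19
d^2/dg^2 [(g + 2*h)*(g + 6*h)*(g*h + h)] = 2*h*(3*g + 8*h + 1)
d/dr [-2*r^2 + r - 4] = 1 - 4*r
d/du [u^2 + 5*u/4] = 2*u + 5/4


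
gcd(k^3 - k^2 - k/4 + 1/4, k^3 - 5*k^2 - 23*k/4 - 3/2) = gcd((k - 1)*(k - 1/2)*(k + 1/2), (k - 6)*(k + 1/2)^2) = k + 1/2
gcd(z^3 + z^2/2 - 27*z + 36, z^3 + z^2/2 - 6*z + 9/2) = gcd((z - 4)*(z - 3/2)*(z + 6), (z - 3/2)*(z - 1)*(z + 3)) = z - 3/2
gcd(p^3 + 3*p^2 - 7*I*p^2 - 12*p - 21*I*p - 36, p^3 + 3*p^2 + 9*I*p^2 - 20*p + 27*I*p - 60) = p + 3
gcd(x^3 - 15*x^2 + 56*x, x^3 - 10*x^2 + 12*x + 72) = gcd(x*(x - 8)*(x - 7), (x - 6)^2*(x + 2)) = 1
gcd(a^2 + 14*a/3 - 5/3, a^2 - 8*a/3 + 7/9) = a - 1/3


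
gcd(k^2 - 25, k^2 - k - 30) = k + 5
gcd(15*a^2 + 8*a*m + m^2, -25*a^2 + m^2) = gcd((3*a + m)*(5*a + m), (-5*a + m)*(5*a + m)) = 5*a + m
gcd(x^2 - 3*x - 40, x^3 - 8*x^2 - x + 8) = x - 8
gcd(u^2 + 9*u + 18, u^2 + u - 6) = u + 3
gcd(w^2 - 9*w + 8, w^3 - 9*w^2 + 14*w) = 1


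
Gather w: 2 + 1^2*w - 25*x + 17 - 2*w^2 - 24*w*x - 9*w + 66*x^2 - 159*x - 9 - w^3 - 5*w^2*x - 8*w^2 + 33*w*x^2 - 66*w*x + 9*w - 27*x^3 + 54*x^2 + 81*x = -w^3 + w^2*(-5*x - 10) + w*(33*x^2 - 90*x + 1) - 27*x^3 + 120*x^2 - 103*x + 10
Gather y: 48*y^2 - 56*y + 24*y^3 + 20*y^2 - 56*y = 24*y^3 + 68*y^2 - 112*y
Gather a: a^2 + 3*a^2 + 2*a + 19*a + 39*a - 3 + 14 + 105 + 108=4*a^2 + 60*a + 224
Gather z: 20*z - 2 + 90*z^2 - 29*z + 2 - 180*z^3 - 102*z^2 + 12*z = -180*z^3 - 12*z^2 + 3*z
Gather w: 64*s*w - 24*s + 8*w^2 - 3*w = -24*s + 8*w^2 + w*(64*s - 3)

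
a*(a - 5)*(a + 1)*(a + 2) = a^4 - 2*a^3 - 13*a^2 - 10*a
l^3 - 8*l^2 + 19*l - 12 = (l - 4)*(l - 3)*(l - 1)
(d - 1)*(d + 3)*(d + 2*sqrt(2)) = d^3 + 2*d^2 + 2*sqrt(2)*d^2 - 3*d + 4*sqrt(2)*d - 6*sqrt(2)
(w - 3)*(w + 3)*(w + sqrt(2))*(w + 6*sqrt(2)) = w^4 + 7*sqrt(2)*w^3 + 3*w^2 - 63*sqrt(2)*w - 108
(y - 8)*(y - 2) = y^2 - 10*y + 16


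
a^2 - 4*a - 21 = (a - 7)*(a + 3)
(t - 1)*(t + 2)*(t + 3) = t^3 + 4*t^2 + t - 6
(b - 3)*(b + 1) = b^2 - 2*b - 3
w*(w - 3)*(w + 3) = w^3 - 9*w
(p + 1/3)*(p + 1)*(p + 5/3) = p^3 + 3*p^2 + 23*p/9 + 5/9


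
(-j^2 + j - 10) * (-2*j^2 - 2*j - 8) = 2*j^4 + 26*j^2 + 12*j + 80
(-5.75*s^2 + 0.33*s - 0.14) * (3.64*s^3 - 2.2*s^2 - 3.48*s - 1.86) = -20.93*s^5 + 13.8512*s^4 + 18.7744*s^3 + 9.8546*s^2 - 0.1266*s + 0.2604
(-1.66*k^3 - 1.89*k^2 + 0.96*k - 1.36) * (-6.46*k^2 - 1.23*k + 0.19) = 10.7236*k^5 + 14.2512*k^4 - 4.1923*k^3 + 7.2457*k^2 + 1.8552*k - 0.2584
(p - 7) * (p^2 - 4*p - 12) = p^3 - 11*p^2 + 16*p + 84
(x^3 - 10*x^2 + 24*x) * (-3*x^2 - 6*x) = -3*x^5 + 24*x^4 - 12*x^3 - 144*x^2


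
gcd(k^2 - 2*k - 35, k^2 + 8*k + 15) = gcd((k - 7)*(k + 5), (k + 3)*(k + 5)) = k + 5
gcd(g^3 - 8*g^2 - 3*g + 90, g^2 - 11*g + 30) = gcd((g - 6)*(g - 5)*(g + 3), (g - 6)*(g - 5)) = g^2 - 11*g + 30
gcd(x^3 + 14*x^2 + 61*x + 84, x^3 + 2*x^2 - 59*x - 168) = x^2 + 10*x + 21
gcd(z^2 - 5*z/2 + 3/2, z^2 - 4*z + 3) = z - 1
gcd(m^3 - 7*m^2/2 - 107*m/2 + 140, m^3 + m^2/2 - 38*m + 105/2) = m + 7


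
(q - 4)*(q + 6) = q^2 + 2*q - 24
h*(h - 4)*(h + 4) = h^3 - 16*h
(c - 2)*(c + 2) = c^2 - 4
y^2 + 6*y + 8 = (y + 2)*(y + 4)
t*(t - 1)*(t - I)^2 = t^4 - t^3 - 2*I*t^3 - t^2 + 2*I*t^2 + t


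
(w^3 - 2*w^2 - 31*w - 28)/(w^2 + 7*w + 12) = (w^2 - 6*w - 7)/(w + 3)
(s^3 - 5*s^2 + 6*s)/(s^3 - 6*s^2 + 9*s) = (s - 2)/(s - 3)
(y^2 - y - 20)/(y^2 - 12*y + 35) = (y + 4)/(y - 7)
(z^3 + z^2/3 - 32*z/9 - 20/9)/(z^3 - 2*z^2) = 1 + 7/(3*z) + 10/(9*z^2)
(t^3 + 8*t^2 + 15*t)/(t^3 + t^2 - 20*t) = (t + 3)/(t - 4)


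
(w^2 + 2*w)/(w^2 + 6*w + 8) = w/(w + 4)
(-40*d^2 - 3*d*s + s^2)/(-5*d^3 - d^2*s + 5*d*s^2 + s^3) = (-8*d + s)/(-d^2 + s^2)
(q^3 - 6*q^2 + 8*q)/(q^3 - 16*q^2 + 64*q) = (q^2 - 6*q + 8)/(q^2 - 16*q + 64)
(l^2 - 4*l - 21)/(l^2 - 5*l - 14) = (l + 3)/(l + 2)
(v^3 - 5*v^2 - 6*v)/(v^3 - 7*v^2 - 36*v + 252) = v*(v + 1)/(v^2 - v - 42)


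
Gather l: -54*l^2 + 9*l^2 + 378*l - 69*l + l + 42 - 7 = -45*l^2 + 310*l + 35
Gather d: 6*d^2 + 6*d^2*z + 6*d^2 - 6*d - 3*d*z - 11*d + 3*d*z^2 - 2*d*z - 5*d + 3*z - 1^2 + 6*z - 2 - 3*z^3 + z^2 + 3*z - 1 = d^2*(6*z + 12) + d*(3*z^2 - 5*z - 22) - 3*z^3 + z^2 + 12*z - 4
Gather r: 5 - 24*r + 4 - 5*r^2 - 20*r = -5*r^2 - 44*r + 9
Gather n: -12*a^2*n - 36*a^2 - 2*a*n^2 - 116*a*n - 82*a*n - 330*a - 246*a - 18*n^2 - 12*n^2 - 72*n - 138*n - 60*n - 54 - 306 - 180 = -36*a^2 - 576*a + n^2*(-2*a - 30) + n*(-12*a^2 - 198*a - 270) - 540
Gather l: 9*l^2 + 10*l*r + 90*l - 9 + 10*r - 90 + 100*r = 9*l^2 + l*(10*r + 90) + 110*r - 99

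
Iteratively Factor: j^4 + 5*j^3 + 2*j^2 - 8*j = (j + 4)*(j^3 + j^2 - 2*j) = (j + 2)*(j + 4)*(j^2 - j) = (j - 1)*(j + 2)*(j + 4)*(j)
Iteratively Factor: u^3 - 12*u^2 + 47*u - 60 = (u - 3)*(u^2 - 9*u + 20) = (u - 4)*(u - 3)*(u - 5)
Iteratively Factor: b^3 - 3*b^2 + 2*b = (b)*(b^2 - 3*b + 2) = b*(b - 1)*(b - 2)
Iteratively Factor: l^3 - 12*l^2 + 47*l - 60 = (l - 4)*(l^2 - 8*l + 15) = (l - 4)*(l - 3)*(l - 5)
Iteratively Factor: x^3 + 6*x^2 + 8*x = (x)*(x^2 + 6*x + 8) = x*(x + 4)*(x + 2)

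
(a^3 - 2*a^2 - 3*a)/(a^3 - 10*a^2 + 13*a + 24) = a/(a - 8)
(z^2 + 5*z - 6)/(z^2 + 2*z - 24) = (z - 1)/(z - 4)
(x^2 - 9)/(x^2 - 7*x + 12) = (x + 3)/(x - 4)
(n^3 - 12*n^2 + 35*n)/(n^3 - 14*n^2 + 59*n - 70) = n/(n - 2)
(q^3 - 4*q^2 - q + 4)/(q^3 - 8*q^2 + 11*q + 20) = (q - 1)/(q - 5)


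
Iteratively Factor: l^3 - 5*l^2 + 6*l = (l - 3)*(l^2 - 2*l) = l*(l - 3)*(l - 2)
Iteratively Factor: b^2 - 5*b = (b)*(b - 5)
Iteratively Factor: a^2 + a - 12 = (a - 3)*(a + 4)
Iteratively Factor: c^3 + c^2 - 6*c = (c - 2)*(c^2 + 3*c) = (c - 2)*(c + 3)*(c)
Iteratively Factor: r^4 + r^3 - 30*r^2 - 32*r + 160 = (r - 2)*(r^3 + 3*r^2 - 24*r - 80) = (r - 2)*(r + 4)*(r^2 - r - 20) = (r - 2)*(r + 4)^2*(r - 5)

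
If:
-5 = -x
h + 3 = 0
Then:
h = -3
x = 5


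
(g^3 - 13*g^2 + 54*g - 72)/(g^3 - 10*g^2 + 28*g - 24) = (g^2 - 7*g + 12)/(g^2 - 4*g + 4)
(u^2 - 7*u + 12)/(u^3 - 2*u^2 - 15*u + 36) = (u - 4)/(u^2 + u - 12)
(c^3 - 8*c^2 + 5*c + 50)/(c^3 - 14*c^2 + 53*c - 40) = (c^2 - 3*c - 10)/(c^2 - 9*c + 8)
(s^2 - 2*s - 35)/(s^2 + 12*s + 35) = (s - 7)/(s + 7)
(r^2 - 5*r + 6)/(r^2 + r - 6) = (r - 3)/(r + 3)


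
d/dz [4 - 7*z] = -7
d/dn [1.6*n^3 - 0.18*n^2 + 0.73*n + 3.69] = 4.8*n^2 - 0.36*n + 0.73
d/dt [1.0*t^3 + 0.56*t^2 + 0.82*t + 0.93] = 3.0*t^2 + 1.12*t + 0.82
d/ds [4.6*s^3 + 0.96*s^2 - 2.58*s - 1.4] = 13.8*s^2 + 1.92*s - 2.58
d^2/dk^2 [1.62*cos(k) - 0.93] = -1.62*cos(k)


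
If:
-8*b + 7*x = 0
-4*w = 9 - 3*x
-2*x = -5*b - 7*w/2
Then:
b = 441/320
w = -171/160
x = 63/40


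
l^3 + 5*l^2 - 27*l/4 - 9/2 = (l - 3/2)*(l + 1/2)*(l + 6)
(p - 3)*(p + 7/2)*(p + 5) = p^3 + 11*p^2/2 - 8*p - 105/2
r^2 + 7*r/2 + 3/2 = (r + 1/2)*(r + 3)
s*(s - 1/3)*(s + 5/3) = s^3 + 4*s^2/3 - 5*s/9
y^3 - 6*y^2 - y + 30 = (y - 5)*(y - 3)*(y + 2)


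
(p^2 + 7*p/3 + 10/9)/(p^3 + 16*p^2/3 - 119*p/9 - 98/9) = (3*p + 5)/(3*p^2 + 14*p - 49)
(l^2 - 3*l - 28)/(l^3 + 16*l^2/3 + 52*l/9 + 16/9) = 9*(l - 7)/(9*l^2 + 12*l + 4)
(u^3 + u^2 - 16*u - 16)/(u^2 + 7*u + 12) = (u^2 - 3*u - 4)/(u + 3)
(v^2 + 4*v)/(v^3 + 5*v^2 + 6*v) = (v + 4)/(v^2 + 5*v + 6)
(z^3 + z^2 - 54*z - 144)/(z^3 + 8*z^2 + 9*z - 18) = (z - 8)/(z - 1)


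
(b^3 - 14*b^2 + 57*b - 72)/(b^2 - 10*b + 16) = (b^2 - 6*b + 9)/(b - 2)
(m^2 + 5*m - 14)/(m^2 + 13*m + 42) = (m - 2)/(m + 6)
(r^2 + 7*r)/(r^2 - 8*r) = (r + 7)/(r - 8)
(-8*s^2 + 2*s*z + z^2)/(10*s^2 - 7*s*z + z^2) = (4*s + z)/(-5*s + z)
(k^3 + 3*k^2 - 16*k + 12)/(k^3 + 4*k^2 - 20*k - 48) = (k^2 - 3*k + 2)/(k^2 - 2*k - 8)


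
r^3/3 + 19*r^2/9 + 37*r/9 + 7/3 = (r/3 + 1)*(r + 1)*(r + 7/3)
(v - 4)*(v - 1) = v^2 - 5*v + 4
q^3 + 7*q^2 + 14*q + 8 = (q + 1)*(q + 2)*(q + 4)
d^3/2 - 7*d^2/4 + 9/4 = (d/2 + 1/2)*(d - 3)*(d - 3/2)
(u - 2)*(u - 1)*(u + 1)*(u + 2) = u^4 - 5*u^2 + 4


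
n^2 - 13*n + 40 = (n - 8)*(n - 5)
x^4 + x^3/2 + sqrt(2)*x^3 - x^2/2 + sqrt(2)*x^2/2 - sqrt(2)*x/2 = x*(x - 1/2)*(x + 1)*(x + sqrt(2))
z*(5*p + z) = 5*p*z + z^2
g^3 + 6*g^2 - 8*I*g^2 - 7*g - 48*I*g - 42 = (g + 6)*(g - 7*I)*(g - I)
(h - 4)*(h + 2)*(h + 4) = h^3 + 2*h^2 - 16*h - 32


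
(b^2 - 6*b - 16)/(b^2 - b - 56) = (b + 2)/(b + 7)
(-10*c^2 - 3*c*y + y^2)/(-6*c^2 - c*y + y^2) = (-5*c + y)/(-3*c + y)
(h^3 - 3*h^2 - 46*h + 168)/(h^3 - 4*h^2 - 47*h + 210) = (h - 4)/(h - 5)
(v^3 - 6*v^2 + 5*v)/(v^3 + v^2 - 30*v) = (v - 1)/(v + 6)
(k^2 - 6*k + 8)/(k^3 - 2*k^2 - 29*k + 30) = (k^2 - 6*k + 8)/(k^3 - 2*k^2 - 29*k + 30)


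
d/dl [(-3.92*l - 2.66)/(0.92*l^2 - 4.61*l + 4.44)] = (3.6064*l^2 + 4.8944*l - 29.6674)/(0.8464*l^4 - 8.4824*l^3 + 29.4217*l^2 - 40.9368*l + 19.7136)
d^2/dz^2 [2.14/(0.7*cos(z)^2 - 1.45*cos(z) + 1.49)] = (-4.1944*(1 - cos(z)^2)^2 + 6.5163*cos(z)^3 + 2.33153*cos(z)^2 - 17.65607*cos(z) + 8.72906)/(0.7*cos(z)^2 - 1.45*cos(z) + 1.49)^3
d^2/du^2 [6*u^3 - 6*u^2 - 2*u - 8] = 36*u - 12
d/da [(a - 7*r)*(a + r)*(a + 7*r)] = 3*a^2 + 2*a*r - 49*r^2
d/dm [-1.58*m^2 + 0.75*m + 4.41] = 0.75 - 3.16*m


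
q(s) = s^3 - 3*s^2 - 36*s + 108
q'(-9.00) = 261.00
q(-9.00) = -540.00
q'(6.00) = 36.00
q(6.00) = 0.00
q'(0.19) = -37.03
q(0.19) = 101.06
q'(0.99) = -39.00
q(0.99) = 70.39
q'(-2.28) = -6.72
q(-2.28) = 162.63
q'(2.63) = -31.03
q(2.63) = 10.76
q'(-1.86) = -14.46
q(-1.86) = 158.15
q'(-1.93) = -13.25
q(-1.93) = 159.12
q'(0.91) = -38.98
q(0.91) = 73.51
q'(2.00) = -36.00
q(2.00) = 32.00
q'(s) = 3*s^2 - 6*s - 36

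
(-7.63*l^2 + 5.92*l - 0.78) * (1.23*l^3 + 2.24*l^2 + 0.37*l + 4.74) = -9.3849*l^5 - 9.8096*l^4 + 9.4783*l^3 - 35.723*l^2 + 27.7722*l - 3.6972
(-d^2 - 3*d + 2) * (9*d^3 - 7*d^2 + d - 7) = -9*d^5 - 20*d^4 + 38*d^3 - 10*d^2 + 23*d - 14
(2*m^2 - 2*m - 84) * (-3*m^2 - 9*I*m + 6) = -6*m^4 + 6*m^3 - 18*I*m^3 + 264*m^2 + 18*I*m^2 - 12*m + 756*I*m - 504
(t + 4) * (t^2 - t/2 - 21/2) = t^3 + 7*t^2/2 - 25*t/2 - 42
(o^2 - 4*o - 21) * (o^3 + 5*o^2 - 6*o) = o^5 + o^4 - 47*o^3 - 81*o^2 + 126*o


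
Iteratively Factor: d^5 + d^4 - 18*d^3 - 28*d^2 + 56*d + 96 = (d - 4)*(d^4 + 5*d^3 + 2*d^2 - 20*d - 24) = (d - 4)*(d + 2)*(d^3 + 3*d^2 - 4*d - 12) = (d - 4)*(d - 2)*(d + 2)*(d^2 + 5*d + 6) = (d - 4)*(d - 2)*(d + 2)*(d + 3)*(d + 2)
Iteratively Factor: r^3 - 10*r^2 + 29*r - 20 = (r - 4)*(r^2 - 6*r + 5) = (r - 5)*(r - 4)*(r - 1)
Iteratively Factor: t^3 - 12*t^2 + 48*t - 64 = (t - 4)*(t^2 - 8*t + 16) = (t - 4)^2*(t - 4)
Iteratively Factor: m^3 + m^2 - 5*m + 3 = (m + 3)*(m^2 - 2*m + 1) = (m - 1)*(m + 3)*(m - 1)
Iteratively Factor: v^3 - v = (v)*(v^2 - 1) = v*(v - 1)*(v + 1)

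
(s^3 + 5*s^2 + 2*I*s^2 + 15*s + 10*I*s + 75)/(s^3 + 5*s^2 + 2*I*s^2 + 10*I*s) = (s^2 + 2*I*s + 15)/(s*(s + 2*I))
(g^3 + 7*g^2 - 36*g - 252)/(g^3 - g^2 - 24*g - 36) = (g^2 + 13*g + 42)/(g^2 + 5*g + 6)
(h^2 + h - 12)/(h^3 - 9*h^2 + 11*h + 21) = (h + 4)/(h^2 - 6*h - 7)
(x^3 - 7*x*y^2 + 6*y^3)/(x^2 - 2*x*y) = x + 2*y - 3*y^2/x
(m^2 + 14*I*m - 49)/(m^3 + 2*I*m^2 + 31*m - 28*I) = (m + 7*I)/(m^2 - 5*I*m - 4)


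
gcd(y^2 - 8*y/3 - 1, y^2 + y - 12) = y - 3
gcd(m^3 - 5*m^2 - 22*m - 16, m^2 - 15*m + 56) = m - 8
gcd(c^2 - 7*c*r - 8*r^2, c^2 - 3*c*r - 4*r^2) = c + r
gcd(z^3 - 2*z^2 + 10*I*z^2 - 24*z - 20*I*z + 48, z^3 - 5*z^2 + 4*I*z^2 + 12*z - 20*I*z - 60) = z + 6*I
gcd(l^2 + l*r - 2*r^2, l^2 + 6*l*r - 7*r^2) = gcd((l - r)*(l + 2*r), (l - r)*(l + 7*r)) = -l + r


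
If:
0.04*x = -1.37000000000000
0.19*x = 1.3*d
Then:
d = -5.01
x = -34.25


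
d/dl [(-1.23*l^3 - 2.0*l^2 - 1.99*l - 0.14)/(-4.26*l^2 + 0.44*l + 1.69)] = (5.2398*l^4 - 1.0824*l^3 - 15.5935*l^2 - 7.9528*l - 3.3015)/(18.1476*l^4 - 3.7488*l^3 - 14.2052*l^2 + 1.4872*l + 2.8561)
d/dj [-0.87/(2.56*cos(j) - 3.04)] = -2.2272*sin(j)/(2.56*cos(j) - 3.04)^2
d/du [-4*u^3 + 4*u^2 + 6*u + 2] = -12*u^2 + 8*u + 6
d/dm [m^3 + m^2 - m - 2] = 3*m^2 + 2*m - 1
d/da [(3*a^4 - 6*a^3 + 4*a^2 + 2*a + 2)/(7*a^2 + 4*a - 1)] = 2*(21*a^5 - 3*a^4 - 30*a^3 + 10*a^2 - 18*a - 5)/(49*a^4 + 56*a^3 + 2*a^2 - 8*a + 1)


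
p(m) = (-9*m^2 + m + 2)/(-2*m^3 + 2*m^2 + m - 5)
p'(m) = (1 - 18*m)/(-2*m^3 + 2*m^2 + m - 5) + (-9*m^2 + m + 2)*(6*m^2 - 4*m - 1)/(-2*m^3 + 2*m^2 + m - 5)^2 = (-18*m^4 + 4*m^3 + m^2 + 82*m - 7)/(4*m^6 - 8*m^5 + 24*m^3 - 19*m^2 - 10*m + 25)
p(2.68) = 2.27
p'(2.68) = -0.90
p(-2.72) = -1.42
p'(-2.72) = -0.58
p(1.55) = 2.97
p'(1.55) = 0.90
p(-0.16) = -0.32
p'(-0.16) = -0.77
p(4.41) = 1.27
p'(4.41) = -0.34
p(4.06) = 1.40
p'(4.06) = -0.41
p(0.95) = 1.31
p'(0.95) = 3.86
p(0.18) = -0.40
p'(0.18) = 0.34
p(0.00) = -0.40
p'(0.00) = -0.28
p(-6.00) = -0.67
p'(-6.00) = -0.10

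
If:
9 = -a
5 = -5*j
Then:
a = -9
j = -1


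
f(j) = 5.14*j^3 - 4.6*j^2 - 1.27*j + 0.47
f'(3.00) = 109.91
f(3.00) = 94.04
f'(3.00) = 109.91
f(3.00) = 94.04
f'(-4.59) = 365.83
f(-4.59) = -587.67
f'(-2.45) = 113.83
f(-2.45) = -99.62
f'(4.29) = 243.05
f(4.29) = 316.18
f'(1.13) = 8.02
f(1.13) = 0.58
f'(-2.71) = 136.91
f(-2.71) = -132.17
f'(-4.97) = 425.34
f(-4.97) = -737.85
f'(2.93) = 104.15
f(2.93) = 86.55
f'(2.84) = 96.97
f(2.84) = 77.50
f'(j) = 15.42*j^2 - 9.2*j - 1.27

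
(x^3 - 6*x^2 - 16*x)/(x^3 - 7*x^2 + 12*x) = (x^2 - 6*x - 16)/(x^2 - 7*x + 12)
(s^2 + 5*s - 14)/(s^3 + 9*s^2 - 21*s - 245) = (s - 2)/(s^2 + 2*s - 35)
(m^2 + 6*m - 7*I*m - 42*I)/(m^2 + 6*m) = (m - 7*I)/m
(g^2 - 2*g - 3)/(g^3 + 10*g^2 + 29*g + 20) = (g - 3)/(g^2 + 9*g + 20)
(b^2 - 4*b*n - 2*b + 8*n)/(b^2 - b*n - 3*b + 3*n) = (b^2 - 4*b*n - 2*b + 8*n)/(b^2 - b*n - 3*b + 3*n)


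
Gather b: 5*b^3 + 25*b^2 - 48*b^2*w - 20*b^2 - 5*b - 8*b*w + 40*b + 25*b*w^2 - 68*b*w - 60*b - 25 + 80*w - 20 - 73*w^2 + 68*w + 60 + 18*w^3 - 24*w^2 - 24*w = 5*b^3 + b^2*(5 - 48*w) + b*(25*w^2 - 76*w - 25) + 18*w^3 - 97*w^2 + 124*w + 15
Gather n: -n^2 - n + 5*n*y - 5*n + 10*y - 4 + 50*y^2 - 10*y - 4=-n^2 + n*(5*y - 6) + 50*y^2 - 8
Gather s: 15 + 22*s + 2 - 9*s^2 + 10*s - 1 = -9*s^2 + 32*s + 16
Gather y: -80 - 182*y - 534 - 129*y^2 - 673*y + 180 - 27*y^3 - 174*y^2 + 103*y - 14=-27*y^3 - 303*y^2 - 752*y - 448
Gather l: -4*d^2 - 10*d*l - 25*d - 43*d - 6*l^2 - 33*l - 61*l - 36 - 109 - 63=-4*d^2 - 68*d - 6*l^2 + l*(-10*d - 94) - 208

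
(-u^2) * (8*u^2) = -8*u^4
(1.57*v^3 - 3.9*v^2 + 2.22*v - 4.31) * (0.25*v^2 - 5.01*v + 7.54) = 0.3925*v^5 - 8.8407*v^4 + 31.9318*v^3 - 41.6057*v^2 + 38.3319*v - 32.4974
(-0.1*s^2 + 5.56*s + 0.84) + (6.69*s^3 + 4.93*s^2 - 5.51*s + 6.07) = 6.69*s^3 + 4.83*s^2 + 0.0499999999999998*s + 6.91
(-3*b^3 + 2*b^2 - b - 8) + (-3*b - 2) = -3*b^3 + 2*b^2 - 4*b - 10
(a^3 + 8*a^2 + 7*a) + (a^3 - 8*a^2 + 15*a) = 2*a^3 + 22*a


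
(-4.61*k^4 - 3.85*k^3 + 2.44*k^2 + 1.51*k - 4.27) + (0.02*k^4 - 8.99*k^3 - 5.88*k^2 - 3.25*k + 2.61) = -4.59*k^4 - 12.84*k^3 - 3.44*k^2 - 1.74*k - 1.66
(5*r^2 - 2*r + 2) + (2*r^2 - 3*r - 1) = 7*r^2 - 5*r + 1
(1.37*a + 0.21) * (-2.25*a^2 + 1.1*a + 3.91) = -3.0825*a^3 + 1.0345*a^2 + 5.5877*a + 0.8211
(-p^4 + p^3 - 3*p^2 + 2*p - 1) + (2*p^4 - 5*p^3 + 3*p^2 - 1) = p^4 - 4*p^3 + 2*p - 2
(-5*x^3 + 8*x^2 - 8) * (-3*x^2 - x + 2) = 15*x^5 - 19*x^4 - 18*x^3 + 40*x^2 + 8*x - 16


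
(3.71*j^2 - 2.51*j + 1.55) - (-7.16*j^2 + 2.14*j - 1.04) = 10.87*j^2 - 4.65*j + 2.59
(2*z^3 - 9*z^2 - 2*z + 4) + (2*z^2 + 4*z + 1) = 2*z^3 - 7*z^2 + 2*z + 5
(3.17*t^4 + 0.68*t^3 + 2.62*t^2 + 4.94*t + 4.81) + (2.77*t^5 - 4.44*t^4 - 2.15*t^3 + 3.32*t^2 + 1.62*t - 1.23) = 2.77*t^5 - 1.27*t^4 - 1.47*t^3 + 5.94*t^2 + 6.56*t + 3.58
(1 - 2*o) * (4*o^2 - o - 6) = -8*o^3 + 6*o^2 + 11*o - 6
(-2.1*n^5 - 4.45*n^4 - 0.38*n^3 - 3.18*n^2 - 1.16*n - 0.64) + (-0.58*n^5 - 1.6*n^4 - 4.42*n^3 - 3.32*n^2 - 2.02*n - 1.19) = -2.68*n^5 - 6.05*n^4 - 4.8*n^3 - 6.5*n^2 - 3.18*n - 1.83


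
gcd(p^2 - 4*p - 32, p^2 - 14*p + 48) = p - 8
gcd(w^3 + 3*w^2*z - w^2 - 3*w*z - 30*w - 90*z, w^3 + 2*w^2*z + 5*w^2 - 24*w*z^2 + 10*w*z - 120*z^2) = w + 5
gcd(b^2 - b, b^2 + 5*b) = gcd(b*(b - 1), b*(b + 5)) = b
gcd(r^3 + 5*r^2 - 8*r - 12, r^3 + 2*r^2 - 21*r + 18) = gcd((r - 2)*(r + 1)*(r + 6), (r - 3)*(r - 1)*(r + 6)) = r + 6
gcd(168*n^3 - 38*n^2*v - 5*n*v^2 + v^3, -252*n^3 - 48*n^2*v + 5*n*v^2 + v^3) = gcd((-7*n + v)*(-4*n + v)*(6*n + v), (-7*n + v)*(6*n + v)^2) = -42*n^2 - n*v + v^2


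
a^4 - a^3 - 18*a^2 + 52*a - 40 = (a - 2)^3*(a + 5)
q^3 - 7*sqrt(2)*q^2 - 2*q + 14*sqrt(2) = (q - 7*sqrt(2))*(q - sqrt(2))*(q + sqrt(2))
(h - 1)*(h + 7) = h^2 + 6*h - 7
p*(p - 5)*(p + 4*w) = p^3 + 4*p^2*w - 5*p^2 - 20*p*w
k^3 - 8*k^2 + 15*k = k*(k - 5)*(k - 3)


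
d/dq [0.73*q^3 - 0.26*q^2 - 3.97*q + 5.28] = 2.19*q^2 - 0.52*q - 3.97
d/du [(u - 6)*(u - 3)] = 2*u - 9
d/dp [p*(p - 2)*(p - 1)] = 3*p^2 - 6*p + 2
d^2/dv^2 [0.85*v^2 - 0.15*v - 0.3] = 1.70000000000000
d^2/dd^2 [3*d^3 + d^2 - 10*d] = 18*d + 2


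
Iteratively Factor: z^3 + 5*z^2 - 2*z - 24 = (z + 3)*(z^2 + 2*z - 8) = (z - 2)*(z + 3)*(z + 4)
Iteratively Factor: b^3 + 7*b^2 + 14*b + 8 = (b + 2)*(b^2 + 5*b + 4) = (b + 2)*(b + 4)*(b + 1)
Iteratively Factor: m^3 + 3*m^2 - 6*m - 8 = (m + 1)*(m^2 + 2*m - 8) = (m - 2)*(m + 1)*(m + 4)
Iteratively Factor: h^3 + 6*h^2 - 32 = (h + 4)*(h^2 + 2*h - 8) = (h + 4)^2*(h - 2)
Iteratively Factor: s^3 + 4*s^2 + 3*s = (s)*(s^2 + 4*s + 3) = s*(s + 1)*(s + 3)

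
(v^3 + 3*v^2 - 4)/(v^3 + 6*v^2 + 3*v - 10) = (v + 2)/(v + 5)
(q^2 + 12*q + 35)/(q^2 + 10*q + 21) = (q + 5)/(q + 3)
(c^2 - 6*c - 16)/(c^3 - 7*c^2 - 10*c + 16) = 1/(c - 1)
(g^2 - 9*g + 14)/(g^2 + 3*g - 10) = (g - 7)/(g + 5)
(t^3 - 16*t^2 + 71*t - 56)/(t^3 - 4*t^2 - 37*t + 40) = (t - 7)/(t + 5)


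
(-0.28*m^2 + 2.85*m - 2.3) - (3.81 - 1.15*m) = -0.28*m^2 + 4.0*m - 6.11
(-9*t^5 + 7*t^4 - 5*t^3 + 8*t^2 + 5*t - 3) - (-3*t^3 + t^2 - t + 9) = -9*t^5 + 7*t^4 - 2*t^3 + 7*t^2 + 6*t - 12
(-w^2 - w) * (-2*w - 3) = 2*w^3 + 5*w^2 + 3*w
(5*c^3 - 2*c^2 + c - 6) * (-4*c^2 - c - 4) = -20*c^5 + 3*c^4 - 22*c^3 + 31*c^2 + 2*c + 24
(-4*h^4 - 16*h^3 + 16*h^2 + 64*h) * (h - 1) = -4*h^5 - 12*h^4 + 32*h^3 + 48*h^2 - 64*h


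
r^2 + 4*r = r*(r + 4)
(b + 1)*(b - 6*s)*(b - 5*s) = b^3 - 11*b^2*s + b^2 + 30*b*s^2 - 11*b*s + 30*s^2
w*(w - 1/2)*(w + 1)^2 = w^4 + 3*w^3/2 - w/2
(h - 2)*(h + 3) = h^2 + h - 6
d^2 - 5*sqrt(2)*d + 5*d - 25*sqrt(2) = (d + 5)*(d - 5*sqrt(2))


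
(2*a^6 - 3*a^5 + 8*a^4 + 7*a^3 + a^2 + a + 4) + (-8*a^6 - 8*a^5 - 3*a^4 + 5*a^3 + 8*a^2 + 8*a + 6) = -6*a^6 - 11*a^5 + 5*a^4 + 12*a^3 + 9*a^2 + 9*a + 10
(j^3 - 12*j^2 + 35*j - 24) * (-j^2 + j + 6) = -j^5 + 13*j^4 - 41*j^3 - 13*j^2 + 186*j - 144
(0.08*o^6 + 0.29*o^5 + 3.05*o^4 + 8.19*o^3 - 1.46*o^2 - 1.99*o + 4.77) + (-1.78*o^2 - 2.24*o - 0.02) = 0.08*o^6 + 0.29*o^5 + 3.05*o^4 + 8.19*o^3 - 3.24*o^2 - 4.23*o + 4.75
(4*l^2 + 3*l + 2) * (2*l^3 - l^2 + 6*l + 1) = 8*l^5 + 2*l^4 + 25*l^3 + 20*l^2 + 15*l + 2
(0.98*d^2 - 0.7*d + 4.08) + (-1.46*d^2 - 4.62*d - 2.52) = -0.48*d^2 - 5.32*d + 1.56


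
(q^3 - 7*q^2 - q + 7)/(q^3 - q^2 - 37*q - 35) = (q - 1)/(q + 5)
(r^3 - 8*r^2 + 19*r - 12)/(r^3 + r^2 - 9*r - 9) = (r^2 - 5*r + 4)/(r^2 + 4*r + 3)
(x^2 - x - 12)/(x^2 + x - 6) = (x - 4)/(x - 2)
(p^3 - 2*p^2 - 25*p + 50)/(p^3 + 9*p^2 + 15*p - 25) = (p^2 - 7*p + 10)/(p^2 + 4*p - 5)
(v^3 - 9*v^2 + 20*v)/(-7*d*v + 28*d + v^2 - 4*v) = v*(v - 5)/(-7*d + v)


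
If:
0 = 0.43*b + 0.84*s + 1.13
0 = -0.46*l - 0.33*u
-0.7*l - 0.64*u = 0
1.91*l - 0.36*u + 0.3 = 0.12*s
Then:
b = -7.51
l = 0.00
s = 2.50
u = 0.00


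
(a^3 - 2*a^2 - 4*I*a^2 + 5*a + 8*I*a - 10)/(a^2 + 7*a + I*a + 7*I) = (a^2 - a*(2 + 5*I) + 10*I)/(a + 7)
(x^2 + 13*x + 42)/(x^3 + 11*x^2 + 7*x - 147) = (x + 6)/(x^2 + 4*x - 21)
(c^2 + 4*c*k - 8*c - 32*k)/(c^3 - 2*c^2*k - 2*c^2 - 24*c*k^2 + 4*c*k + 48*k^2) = (c - 8)/(c^2 - 6*c*k - 2*c + 12*k)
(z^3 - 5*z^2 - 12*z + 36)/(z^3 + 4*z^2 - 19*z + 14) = (z^2 - 3*z - 18)/(z^2 + 6*z - 7)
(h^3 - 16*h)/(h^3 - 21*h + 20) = h*(h + 4)/(h^2 + 4*h - 5)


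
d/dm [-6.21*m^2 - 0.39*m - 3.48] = -12.42*m - 0.39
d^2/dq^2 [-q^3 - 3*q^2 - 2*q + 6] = -6*q - 6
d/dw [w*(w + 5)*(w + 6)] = 3*w^2 + 22*w + 30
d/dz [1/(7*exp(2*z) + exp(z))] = (-14*exp(z) - 1)*exp(-z)/(7*exp(z) + 1)^2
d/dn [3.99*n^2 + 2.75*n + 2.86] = 7.98*n + 2.75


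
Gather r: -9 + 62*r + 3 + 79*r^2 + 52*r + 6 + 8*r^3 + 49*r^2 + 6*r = 8*r^3 + 128*r^2 + 120*r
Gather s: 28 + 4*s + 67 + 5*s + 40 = 9*s + 135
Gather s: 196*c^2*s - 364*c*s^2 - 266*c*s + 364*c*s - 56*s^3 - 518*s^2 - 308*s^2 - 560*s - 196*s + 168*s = -56*s^3 + s^2*(-364*c - 826) + s*(196*c^2 + 98*c - 588)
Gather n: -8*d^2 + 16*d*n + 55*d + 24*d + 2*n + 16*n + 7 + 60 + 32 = -8*d^2 + 79*d + n*(16*d + 18) + 99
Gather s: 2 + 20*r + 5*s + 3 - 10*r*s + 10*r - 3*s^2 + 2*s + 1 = 30*r - 3*s^2 + s*(7 - 10*r) + 6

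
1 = 1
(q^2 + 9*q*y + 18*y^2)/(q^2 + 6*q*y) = (q + 3*y)/q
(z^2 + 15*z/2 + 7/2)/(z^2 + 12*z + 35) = (z + 1/2)/(z + 5)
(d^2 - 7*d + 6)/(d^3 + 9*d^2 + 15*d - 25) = (d - 6)/(d^2 + 10*d + 25)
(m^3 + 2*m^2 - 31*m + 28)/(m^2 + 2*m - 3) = (m^2 + 3*m - 28)/(m + 3)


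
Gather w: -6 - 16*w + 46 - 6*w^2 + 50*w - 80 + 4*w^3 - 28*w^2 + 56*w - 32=4*w^3 - 34*w^2 + 90*w - 72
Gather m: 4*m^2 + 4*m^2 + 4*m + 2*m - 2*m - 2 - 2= 8*m^2 + 4*m - 4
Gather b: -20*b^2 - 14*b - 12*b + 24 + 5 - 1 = -20*b^2 - 26*b + 28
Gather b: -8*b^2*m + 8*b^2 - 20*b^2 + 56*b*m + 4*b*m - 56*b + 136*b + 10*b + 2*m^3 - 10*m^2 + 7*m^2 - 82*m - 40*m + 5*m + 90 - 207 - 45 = b^2*(-8*m - 12) + b*(60*m + 90) + 2*m^3 - 3*m^2 - 117*m - 162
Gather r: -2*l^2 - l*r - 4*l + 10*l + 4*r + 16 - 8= -2*l^2 + 6*l + r*(4 - l) + 8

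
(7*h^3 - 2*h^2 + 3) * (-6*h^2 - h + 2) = -42*h^5 + 5*h^4 + 16*h^3 - 22*h^2 - 3*h + 6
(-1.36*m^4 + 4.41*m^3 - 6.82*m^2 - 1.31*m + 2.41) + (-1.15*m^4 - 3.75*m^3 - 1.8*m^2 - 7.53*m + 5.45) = -2.51*m^4 + 0.66*m^3 - 8.62*m^2 - 8.84*m + 7.86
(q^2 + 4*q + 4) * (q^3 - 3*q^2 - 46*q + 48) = q^5 + q^4 - 54*q^3 - 148*q^2 + 8*q + 192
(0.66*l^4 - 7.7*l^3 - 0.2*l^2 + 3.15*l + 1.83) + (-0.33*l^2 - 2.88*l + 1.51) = 0.66*l^4 - 7.7*l^3 - 0.53*l^2 + 0.27*l + 3.34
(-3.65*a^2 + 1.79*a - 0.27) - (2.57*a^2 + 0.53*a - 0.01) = -6.22*a^2 + 1.26*a - 0.26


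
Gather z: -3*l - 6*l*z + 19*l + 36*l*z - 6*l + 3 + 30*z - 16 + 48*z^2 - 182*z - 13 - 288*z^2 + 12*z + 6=10*l - 240*z^2 + z*(30*l - 140) - 20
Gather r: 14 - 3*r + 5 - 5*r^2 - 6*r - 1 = -5*r^2 - 9*r + 18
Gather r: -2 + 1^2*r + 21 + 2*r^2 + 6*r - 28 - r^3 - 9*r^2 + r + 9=-r^3 - 7*r^2 + 8*r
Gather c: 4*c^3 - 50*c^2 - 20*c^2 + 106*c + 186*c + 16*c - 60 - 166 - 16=4*c^3 - 70*c^2 + 308*c - 242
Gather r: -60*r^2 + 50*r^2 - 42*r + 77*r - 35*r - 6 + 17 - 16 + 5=-10*r^2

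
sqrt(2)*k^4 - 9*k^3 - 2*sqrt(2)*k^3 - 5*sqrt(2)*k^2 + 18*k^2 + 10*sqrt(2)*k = k*(k - 2)*(k - 5*sqrt(2))*(sqrt(2)*k + 1)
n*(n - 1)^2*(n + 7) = n^4 + 5*n^3 - 13*n^2 + 7*n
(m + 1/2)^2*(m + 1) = m^3 + 2*m^2 + 5*m/4 + 1/4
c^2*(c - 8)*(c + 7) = c^4 - c^3 - 56*c^2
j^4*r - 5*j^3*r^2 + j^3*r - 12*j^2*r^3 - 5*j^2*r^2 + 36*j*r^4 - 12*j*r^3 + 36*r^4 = (j - 6*r)*(j - 2*r)*(j + 3*r)*(j*r + r)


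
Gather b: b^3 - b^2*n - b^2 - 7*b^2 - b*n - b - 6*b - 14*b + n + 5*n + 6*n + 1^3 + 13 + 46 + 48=b^3 + b^2*(-n - 8) + b*(-n - 21) + 12*n + 108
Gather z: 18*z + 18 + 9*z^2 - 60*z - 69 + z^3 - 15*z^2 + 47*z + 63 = z^3 - 6*z^2 + 5*z + 12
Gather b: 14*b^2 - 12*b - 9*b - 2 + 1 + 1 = 14*b^2 - 21*b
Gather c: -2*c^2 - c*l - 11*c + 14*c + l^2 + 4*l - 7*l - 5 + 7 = -2*c^2 + c*(3 - l) + l^2 - 3*l + 2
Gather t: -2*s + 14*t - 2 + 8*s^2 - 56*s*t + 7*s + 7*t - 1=8*s^2 + 5*s + t*(21 - 56*s) - 3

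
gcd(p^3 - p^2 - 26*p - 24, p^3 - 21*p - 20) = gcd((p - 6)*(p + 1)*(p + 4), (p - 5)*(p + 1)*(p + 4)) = p^2 + 5*p + 4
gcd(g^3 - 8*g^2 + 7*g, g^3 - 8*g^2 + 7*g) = g^3 - 8*g^2 + 7*g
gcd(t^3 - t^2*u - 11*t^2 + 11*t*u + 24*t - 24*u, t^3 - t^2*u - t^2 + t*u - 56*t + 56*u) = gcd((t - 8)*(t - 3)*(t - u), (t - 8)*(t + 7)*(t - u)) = t^2 - t*u - 8*t + 8*u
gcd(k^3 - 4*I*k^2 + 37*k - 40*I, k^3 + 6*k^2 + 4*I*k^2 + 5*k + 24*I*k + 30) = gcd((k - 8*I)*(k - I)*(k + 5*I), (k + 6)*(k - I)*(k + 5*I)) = k^2 + 4*I*k + 5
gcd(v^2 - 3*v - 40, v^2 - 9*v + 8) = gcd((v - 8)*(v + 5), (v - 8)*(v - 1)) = v - 8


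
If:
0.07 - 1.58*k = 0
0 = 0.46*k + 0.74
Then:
No Solution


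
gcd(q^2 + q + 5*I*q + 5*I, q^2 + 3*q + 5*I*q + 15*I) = q + 5*I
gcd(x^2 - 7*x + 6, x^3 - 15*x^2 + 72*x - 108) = x - 6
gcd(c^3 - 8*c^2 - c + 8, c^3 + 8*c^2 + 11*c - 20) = c - 1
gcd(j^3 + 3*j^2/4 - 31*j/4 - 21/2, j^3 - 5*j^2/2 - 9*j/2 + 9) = j^2 - j - 6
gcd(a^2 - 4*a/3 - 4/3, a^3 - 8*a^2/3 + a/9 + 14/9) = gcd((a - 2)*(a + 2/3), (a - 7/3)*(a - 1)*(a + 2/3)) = a + 2/3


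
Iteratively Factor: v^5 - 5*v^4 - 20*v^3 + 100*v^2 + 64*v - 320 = (v + 2)*(v^4 - 7*v^3 - 6*v^2 + 112*v - 160) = (v - 4)*(v + 2)*(v^3 - 3*v^2 - 18*v + 40) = (v - 4)*(v - 2)*(v + 2)*(v^2 - v - 20) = (v - 4)*(v - 2)*(v + 2)*(v + 4)*(v - 5)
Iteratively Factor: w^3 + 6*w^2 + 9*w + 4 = (w + 4)*(w^2 + 2*w + 1) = (w + 1)*(w + 4)*(w + 1)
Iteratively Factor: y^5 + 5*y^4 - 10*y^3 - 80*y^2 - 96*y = (y - 4)*(y^4 + 9*y^3 + 26*y^2 + 24*y) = (y - 4)*(y + 2)*(y^3 + 7*y^2 + 12*y) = y*(y - 4)*(y + 2)*(y^2 + 7*y + 12) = y*(y - 4)*(y + 2)*(y + 4)*(y + 3)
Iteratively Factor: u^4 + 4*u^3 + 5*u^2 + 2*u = (u + 1)*(u^3 + 3*u^2 + 2*u) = u*(u + 1)*(u^2 + 3*u + 2) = u*(u + 1)^2*(u + 2)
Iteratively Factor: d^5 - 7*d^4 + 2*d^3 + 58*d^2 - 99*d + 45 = (d + 3)*(d^4 - 10*d^3 + 32*d^2 - 38*d + 15) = (d - 1)*(d + 3)*(d^3 - 9*d^2 + 23*d - 15) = (d - 3)*(d - 1)*(d + 3)*(d^2 - 6*d + 5) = (d - 5)*(d - 3)*(d - 1)*(d + 3)*(d - 1)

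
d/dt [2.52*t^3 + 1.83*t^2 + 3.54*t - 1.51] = 7.56*t^2 + 3.66*t + 3.54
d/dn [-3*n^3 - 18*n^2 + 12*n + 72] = -9*n^2 - 36*n + 12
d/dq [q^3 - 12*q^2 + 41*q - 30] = 3*q^2 - 24*q + 41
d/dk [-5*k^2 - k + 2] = -10*k - 1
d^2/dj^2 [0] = 0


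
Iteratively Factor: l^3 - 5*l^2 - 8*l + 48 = (l - 4)*(l^2 - l - 12) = (l - 4)*(l + 3)*(l - 4)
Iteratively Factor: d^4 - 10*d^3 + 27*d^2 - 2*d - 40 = (d - 4)*(d^3 - 6*d^2 + 3*d + 10) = (d - 4)*(d + 1)*(d^2 - 7*d + 10) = (d - 4)*(d - 2)*(d + 1)*(d - 5)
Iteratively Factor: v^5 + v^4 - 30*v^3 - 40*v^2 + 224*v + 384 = (v + 3)*(v^4 - 2*v^3 - 24*v^2 + 32*v + 128) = (v - 4)*(v + 3)*(v^3 + 2*v^2 - 16*v - 32) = (v - 4)*(v + 2)*(v + 3)*(v^2 - 16) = (v - 4)^2*(v + 2)*(v + 3)*(v + 4)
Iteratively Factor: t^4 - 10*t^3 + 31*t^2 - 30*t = (t - 3)*(t^3 - 7*t^2 + 10*t) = (t - 3)*(t - 2)*(t^2 - 5*t) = (t - 5)*(t - 3)*(t - 2)*(t)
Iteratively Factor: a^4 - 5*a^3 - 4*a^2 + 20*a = (a + 2)*(a^3 - 7*a^2 + 10*a) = (a - 5)*(a + 2)*(a^2 - 2*a) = (a - 5)*(a - 2)*(a + 2)*(a)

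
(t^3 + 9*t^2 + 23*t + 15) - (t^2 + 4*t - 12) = t^3 + 8*t^2 + 19*t + 27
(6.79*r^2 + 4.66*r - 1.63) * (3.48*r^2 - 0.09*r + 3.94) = 23.6292*r^4 + 15.6057*r^3 + 20.6608*r^2 + 18.5071*r - 6.4222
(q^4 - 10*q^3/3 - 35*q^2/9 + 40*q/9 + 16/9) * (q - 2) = q^5 - 16*q^4/3 + 25*q^3/9 + 110*q^2/9 - 64*q/9 - 32/9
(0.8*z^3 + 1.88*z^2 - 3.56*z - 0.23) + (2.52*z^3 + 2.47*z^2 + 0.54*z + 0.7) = 3.32*z^3 + 4.35*z^2 - 3.02*z + 0.47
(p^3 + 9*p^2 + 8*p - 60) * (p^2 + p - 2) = p^5 + 10*p^4 + 15*p^3 - 70*p^2 - 76*p + 120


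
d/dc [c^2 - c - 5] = 2*c - 1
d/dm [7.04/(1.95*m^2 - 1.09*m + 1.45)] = (7.6736 - 27.456*m)/(1.95*m^2 - 1.09*m + 1.45)^2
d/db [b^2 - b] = 2*b - 1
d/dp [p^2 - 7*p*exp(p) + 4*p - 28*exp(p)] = -7*p*exp(p) + 2*p - 35*exp(p) + 4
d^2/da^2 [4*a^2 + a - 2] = 8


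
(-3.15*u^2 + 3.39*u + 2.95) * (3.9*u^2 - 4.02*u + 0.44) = -12.285*u^4 + 25.884*u^3 - 3.5088*u^2 - 10.3674*u + 1.298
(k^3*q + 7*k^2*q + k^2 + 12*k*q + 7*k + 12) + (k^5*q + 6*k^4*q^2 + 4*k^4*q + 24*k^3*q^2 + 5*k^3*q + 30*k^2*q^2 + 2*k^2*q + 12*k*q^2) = k^5*q + 6*k^4*q^2 + 4*k^4*q + 24*k^3*q^2 + 6*k^3*q + 30*k^2*q^2 + 9*k^2*q + k^2 + 12*k*q^2 + 12*k*q + 7*k + 12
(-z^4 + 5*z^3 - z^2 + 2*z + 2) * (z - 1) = -z^5 + 6*z^4 - 6*z^3 + 3*z^2 - 2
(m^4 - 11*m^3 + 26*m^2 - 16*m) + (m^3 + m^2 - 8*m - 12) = m^4 - 10*m^3 + 27*m^2 - 24*m - 12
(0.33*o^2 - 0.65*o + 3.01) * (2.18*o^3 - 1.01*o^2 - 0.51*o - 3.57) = 0.7194*o^5 - 1.7503*o^4 + 7.05*o^3 - 3.8867*o^2 + 0.7854*o - 10.7457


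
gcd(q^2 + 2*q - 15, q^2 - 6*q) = 1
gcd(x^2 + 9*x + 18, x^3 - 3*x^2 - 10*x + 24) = x + 3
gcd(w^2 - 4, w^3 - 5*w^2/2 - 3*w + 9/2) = 1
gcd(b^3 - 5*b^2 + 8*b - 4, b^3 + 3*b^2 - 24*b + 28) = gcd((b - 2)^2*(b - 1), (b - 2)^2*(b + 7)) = b^2 - 4*b + 4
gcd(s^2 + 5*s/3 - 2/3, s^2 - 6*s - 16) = s + 2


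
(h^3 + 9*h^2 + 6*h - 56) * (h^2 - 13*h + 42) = h^5 - 4*h^4 - 69*h^3 + 244*h^2 + 980*h - 2352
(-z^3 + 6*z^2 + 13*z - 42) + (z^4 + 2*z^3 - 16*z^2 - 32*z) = z^4 + z^3 - 10*z^2 - 19*z - 42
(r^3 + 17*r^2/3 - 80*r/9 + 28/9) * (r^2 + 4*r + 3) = r^5 + 29*r^4/3 + 151*r^3/9 - 139*r^2/9 - 128*r/9 + 28/3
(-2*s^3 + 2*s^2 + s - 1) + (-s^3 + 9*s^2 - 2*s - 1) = -3*s^3 + 11*s^2 - s - 2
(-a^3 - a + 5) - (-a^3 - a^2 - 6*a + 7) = a^2 + 5*a - 2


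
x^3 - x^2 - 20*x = x*(x - 5)*(x + 4)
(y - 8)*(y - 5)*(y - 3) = y^3 - 16*y^2 + 79*y - 120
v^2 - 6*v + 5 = (v - 5)*(v - 1)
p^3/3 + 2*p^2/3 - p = p*(p/3 + 1)*(p - 1)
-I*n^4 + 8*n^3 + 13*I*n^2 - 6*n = n*(n + I)*(n + 6*I)*(-I*n + 1)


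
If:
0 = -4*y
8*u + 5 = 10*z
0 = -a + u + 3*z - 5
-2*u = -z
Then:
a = -25/12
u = 5/12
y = 0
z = 5/6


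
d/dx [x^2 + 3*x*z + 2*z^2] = 2*x + 3*z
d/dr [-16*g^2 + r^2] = 2*r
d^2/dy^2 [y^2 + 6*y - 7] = 2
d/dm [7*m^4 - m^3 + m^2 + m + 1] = 28*m^3 - 3*m^2 + 2*m + 1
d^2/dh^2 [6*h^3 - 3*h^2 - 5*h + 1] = 36*h - 6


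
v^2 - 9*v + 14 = (v - 7)*(v - 2)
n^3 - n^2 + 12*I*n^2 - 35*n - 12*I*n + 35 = (n - 1)*(n + 5*I)*(n + 7*I)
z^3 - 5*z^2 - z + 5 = (z - 5)*(z - 1)*(z + 1)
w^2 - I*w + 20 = (w - 5*I)*(w + 4*I)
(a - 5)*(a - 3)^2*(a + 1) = a^4 - 10*a^3 + 28*a^2 - 6*a - 45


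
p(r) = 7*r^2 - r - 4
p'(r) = 14*r - 1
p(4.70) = 145.93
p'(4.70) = 64.80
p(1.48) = 9.85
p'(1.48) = 19.72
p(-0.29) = -3.12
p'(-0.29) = -5.06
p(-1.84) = 21.54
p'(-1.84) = -26.76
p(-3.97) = 110.30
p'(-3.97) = -56.58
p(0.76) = -0.72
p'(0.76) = 9.64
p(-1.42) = 11.53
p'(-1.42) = -20.88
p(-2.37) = 37.69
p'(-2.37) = -34.18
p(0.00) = -4.00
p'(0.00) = -1.00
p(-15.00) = 1586.00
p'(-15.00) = -211.00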